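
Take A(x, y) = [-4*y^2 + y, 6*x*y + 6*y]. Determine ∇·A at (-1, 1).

0

∂A₁/∂x = 0
∂A₂/∂y = 6*x + 6
∇·A = 6*x + 6
At (-1, 1): 0.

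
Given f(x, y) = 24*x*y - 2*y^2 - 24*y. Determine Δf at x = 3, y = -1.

∂²f/∂x² = 0
∂²f/∂y² = -4
∇²f = -4
At (3, -1): -4.

-4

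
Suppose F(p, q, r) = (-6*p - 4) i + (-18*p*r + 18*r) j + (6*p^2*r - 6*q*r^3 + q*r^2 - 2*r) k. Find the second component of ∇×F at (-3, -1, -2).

(∇×F)_2 = ∂F₁/∂r − ∂F₃/∂p
= 0 − (12*p*r)
= -12*p*r
At (-3, -1, -2): -72.

-72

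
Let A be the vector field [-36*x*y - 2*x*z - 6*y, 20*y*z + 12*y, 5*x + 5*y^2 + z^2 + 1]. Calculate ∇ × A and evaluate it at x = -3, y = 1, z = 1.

(∇×A)₁ = ∂A₃/∂y − ∂A₂/∂z = -10*y
(∇×A)₂ = ∂A₁/∂z − ∂A₃/∂x = -2*x - 5
(∇×A)₃ = ∂A₂/∂x − ∂A₁/∂y = 36*x + 6
∇×A = (-10*y, -2*x - 5, 36*x + 6)
At (-3, 1, 1): (-10, 1, -102).

(-10, 1, -102)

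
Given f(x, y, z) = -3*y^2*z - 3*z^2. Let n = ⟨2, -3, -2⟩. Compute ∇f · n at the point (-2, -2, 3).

∂f/∂x = 0
∂f/∂y = -6*y*z
∂f/∂z = -3*y^2 - 6*z
∇f at (-2, -2, 3) = (0, 36, -30)
∇f · n = (0)(2) + (36)(-3) + (-30)(-2) = -48

-48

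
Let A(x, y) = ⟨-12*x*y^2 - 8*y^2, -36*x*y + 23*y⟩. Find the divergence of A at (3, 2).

-133

∂A₁/∂x = -12*y^2
∂A₂/∂y = -36*x + 23
∇·A = -36*x - 12*y^2 + 23
At (3, 2): -133.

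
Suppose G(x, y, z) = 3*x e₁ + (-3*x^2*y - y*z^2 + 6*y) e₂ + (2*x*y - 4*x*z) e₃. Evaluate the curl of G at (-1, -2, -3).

(∇×G)₁ = ∂G₃/∂y − ∂G₂/∂z = 2*x + 2*y*z
(∇×G)₂ = ∂G₁/∂z − ∂G₃/∂x = -2*y + 4*z
(∇×G)₃ = ∂G₂/∂x − ∂G₁/∂y = -6*x*y
∇×G = (2*x + 2*y*z, -2*y + 4*z, -6*x*y)
At (-1, -2, -3): (10, -8, -12).

(10, -8, -12)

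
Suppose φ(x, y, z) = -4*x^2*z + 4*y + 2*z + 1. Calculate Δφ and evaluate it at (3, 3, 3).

-24

∂²φ/∂x² = -8*z
∂²φ/∂y² = 0
∂²φ/∂z² = 0
∇²φ = -8*z
At (3, 3, 3): -24.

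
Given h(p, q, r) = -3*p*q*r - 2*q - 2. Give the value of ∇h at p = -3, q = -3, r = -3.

∂h/∂p = -3*q*r
∂h/∂q = -3*p*r - 2
∂h/∂r = -3*p*q
∇h = (-3*q*r, -3*p*r - 2, -3*p*q)
At (-3, -3, -3): (-27, -29, -27).

(-27, -29, -27)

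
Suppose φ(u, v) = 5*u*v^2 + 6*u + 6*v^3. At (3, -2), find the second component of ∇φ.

(∇φ)_2 = ∂φ/∂v = 10*u*v + 18*v^2
At (3, -2): 12.

12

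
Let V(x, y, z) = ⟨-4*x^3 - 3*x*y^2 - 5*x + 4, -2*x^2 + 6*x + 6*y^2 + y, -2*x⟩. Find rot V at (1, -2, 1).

(∇×V)₁ = ∂V₃/∂y − ∂V₂/∂z = 0
(∇×V)₂ = ∂V₁/∂z − ∂V₃/∂x = 2
(∇×V)₃ = ∂V₂/∂x − ∂V₁/∂y = 6*x*y - 4*x + 6
∇×V = (0, 2, 6*x*y - 4*x + 6)
At (1, -2, 1): (0, 2, -10).

(0, 2, -10)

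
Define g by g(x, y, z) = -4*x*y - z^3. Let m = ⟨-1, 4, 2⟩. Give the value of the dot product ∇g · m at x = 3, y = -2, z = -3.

∂g/∂x = -4*y
∂g/∂y = -4*x
∂g/∂z = -3*z^2
∇g at (3, -2, -3) = (8, -12, -27)
∇g · m = (8)(-1) + (-12)(4) + (-27)(2) = -110

-110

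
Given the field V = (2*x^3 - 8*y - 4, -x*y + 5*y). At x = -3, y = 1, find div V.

∂V₁/∂x = 6*x^2
∂V₂/∂y = -x + 5
∇·V = 6*x^2 - x + 5
At (-3, 1): 62.

62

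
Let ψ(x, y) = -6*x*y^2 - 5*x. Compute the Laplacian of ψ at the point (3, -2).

∂²ψ/∂x² = 0
∂²ψ/∂y² = -12*x
∇²ψ = -12*x
At (3, -2): -36.

-36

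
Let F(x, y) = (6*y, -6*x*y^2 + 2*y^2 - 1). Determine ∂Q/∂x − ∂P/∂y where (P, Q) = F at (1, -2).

∂F₂/∂x = -6*y^2
∂F₁/∂y = 6
Scalar curl = -6*y^2 - 6
At (1, -2): -30.

-30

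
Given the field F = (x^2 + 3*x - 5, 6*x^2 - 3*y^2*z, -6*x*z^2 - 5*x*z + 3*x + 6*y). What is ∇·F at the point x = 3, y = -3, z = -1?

12

∂F₁/∂x = 2*x + 3
∂F₂/∂y = -6*y*z
∂F₃/∂z = -12*x*z - 5*x
∇·F = -12*x*z - 3*x - 6*y*z + 3
At (3, -3, -1): 12.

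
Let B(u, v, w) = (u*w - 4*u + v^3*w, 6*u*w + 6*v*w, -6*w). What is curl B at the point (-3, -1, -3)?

(24, -4, -9)

(∇×B)₁ = ∂B₃/∂v − ∂B₂/∂w = -6*u - 6*v
(∇×B)₂ = ∂B₁/∂w − ∂B₃/∂u = u + v^3
(∇×B)₃ = ∂B₂/∂u − ∂B₁/∂v = -3*v^2*w + 6*w
∇×B = (-6*u - 6*v, u + v^3, -3*v^2*w + 6*w)
At (-3, -1, -3): (24, -4, -9).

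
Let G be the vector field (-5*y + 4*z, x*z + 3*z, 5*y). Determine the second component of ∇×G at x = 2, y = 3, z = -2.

(∇×G)_2 = ∂G₁/∂z − ∂G₃/∂x
= 4 − (0)
= 4
At (2, 3, -2): 4.

4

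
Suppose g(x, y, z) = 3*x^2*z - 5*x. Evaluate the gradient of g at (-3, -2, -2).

∂g/∂x = 6*x*z - 5
∂g/∂y = 0
∂g/∂z = 3*x^2
∇g = (6*x*z - 5, 0, 3*x^2)
At (-3, -2, -2): (31, 0, 27).

(31, 0, 27)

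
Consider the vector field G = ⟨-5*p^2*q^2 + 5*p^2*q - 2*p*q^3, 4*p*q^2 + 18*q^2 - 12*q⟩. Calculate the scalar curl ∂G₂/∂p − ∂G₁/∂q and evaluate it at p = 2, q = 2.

124

∂G₂/∂p = 4*q^2
∂G₁/∂q = -10*p^2*q + 5*p^2 - 6*p*q^2
Scalar curl = 10*p^2*q - 5*p^2 + 6*p*q^2 + 4*q^2
At (2, 2): 124.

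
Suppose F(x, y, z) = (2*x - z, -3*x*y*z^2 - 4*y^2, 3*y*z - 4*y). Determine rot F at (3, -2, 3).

(∇×F)₁ = ∂F₃/∂y − ∂F₂/∂z = 6*x*y*z + 3*z - 4
(∇×F)₂ = ∂F₁/∂z − ∂F₃/∂x = -1
(∇×F)₃ = ∂F₂/∂x − ∂F₁/∂y = -3*y*z^2
∇×F = (6*x*y*z + 3*z - 4, -1, -3*y*z^2)
At (3, -2, 3): (-103, -1, 54).

(-103, -1, 54)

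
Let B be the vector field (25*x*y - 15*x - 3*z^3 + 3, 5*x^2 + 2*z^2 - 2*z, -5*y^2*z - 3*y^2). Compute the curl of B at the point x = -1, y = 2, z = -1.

(14, -9, 15)

(∇×B)₁ = ∂B₃/∂y − ∂B₂/∂z = -10*y*z - 6*y - 4*z + 2
(∇×B)₂ = ∂B₁/∂z − ∂B₃/∂x = -9*z^2
(∇×B)₃ = ∂B₂/∂x − ∂B₁/∂y = -15*x
∇×B = (-10*y*z - 6*y - 4*z + 2, -9*z^2, -15*x)
At (-1, 2, -1): (14, -9, 15).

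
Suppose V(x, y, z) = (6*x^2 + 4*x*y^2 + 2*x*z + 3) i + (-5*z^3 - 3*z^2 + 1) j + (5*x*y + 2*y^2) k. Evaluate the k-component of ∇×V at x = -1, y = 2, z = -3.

(∇×V)_3 = ∂V₂/∂x − ∂V₁/∂y
= 0 − (8*x*y)
= -8*x*y
At (-1, 2, -3): 16.

16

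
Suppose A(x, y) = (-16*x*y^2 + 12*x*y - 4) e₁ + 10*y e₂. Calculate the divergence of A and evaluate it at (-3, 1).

∂A₁/∂x = -16*y^2 + 12*y
∂A₂/∂y = 10
∇·A = -16*y^2 + 12*y + 10
At (-3, 1): 6.

6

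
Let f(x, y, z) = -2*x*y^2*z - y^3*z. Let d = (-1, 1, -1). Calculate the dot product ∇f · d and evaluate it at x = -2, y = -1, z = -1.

∂f/∂x = -2*y^2*z
∂f/∂y = -4*x*y*z - 3*y^2*z
∂f/∂z = -2*x*y^2 - y^3
∇f at (-2, -1, -1) = (2, 11, 5)
∇f · d = (2)(-1) + (11)(1) + (5)(-1) = 4

4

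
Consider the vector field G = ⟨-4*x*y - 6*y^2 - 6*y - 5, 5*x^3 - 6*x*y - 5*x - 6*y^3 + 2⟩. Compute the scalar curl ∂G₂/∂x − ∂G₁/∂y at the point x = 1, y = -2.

8

∂G₂/∂x = 15*x^2 - 6*y - 5
∂G₁/∂y = -4*x - 12*y - 6
Scalar curl = 15*x^2 + 4*x + 6*y + 1
At (1, -2): 8.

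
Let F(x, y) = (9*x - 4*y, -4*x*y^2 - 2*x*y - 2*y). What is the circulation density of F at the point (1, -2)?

-8

∂F₂/∂x = -4*y^2 - 2*y
∂F₁/∂y = -4
Scalar curl = -4*y^2 - 2*y + 4
At (1, -2): -8.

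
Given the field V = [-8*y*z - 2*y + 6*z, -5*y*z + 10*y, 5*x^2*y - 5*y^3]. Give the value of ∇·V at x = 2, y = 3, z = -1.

15

∂V₁/∂x = 0
∂V₂/∂y = -5*z + 10
∂V₃/∂z = 0
∇·V = -5*z + 10
At (2, 3, -1): 15.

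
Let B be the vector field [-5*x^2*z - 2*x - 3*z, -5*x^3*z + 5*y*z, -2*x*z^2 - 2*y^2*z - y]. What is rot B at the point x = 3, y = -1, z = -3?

(∇×B)₁ = ∂B₃/∂y − ∂B₂/∂z = 5*x^3 - 4*y*z - 5*y - 1
(∇×B)₂ = ∂B₁/∂z − ∂B₃/∂x = -5*x^2 + 2*z^2 - 3
(∇×B)₃ = ∂B₂/∂x − ∂B₁/∂y = -15*x^2*z
∇×B = (5*x^3 - 4*y*z - 5*y - 1, -5*x^2 + 2*z^2 - 3, -15*x^2*z)
At (3, -1, -3): (127, -30, 405).

(127, -30, 405)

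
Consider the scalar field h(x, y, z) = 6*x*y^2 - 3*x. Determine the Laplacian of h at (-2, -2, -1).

-24

∂²h/∂x² = 0
∂²h/∂y² = 12*x
∂²h/∂z² = 0
∇²h = 12*x
At (-2, -2, -1): -24.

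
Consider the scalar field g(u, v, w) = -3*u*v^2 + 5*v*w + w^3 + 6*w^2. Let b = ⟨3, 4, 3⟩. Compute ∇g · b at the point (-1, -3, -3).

-285

∂g/∂u = -3*v^2
∂g/∂v = -6*u*v + 5*w
∂g/∂w = 5*v + 3*w^2 + 12*w
∇g at (-1, -3, -3) = (-27, -33, -24)
∇g · b = (-27)(3) + (-33)(4) + (-24)(3) = -285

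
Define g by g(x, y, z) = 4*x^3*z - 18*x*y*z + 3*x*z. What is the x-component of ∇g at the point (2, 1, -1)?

-33

(∇g)_1 = ∂g/∂x = 12*x^2*z - 18*y*z + 3*z
At (2, 1, -1): -33.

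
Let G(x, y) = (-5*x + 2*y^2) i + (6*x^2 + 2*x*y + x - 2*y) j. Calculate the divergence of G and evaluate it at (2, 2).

-3

∂G₁/∂x = -5
∂G₂/∂y = 2*x - 2
∇·G = 2*x - 7
At (2, 2): -3.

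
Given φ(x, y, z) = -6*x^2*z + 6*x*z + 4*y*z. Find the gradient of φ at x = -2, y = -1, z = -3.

(-90, -12, -40)

∂φ/∂x = -12*x*z + 6*z
∂φ/∂y = 4*z
∂φ/∂z = -6*x^2 + 6*x + 4*y
∇φ = (-12*x*z + 6*z, 4*z, -6*x^2 + 6*x + 4*y)
At (-2, -1, -3): (-90, -12, -40).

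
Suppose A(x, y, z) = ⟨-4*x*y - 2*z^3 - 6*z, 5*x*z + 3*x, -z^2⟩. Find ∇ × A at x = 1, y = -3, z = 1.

(-5, -12, 12)

(∇×A)₁ = ∂A₃/∂y − ∂A₂/∂z = -5*x
(∇×A)₂ = ∂A₁/∂z − ∂A₃/∂x = -6*z^2 - 6
(∇×A)₃ = ∂A₂/∂x − ∂A₁/∂y = 4*x + 5*z + 3
∇×A = (-5*x, -6*z^2 - 6, 4*x + 5*z + 3)
At (1, -3, 1): (-5, -12, 12).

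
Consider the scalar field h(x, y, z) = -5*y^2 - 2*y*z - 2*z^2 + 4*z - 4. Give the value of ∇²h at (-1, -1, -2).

∂²h/∂x² = 0
∂²h/∂y² = -10
∂²h/∂z² = -4
∇²h = -14
At (-1, -1, -2): -14.

-14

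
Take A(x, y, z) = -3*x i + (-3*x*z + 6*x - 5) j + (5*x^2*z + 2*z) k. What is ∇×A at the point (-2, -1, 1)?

(∇×A)₁ = ∂A₃/∂y − ∂A₂/∂z = 3*x
(∇×A)₂ = ∂A₁/∂z − ∂A₃/∂x = -10*x*z
(∇×A)₃ = ∂A₂/∂x − ∂A₁/∂y = -3*z + 6
∇×A = (3*x, -10*x*z, -3*z + 6)
At (-2, -1, 1): (-6, 20, 3).

(-6, 20, 3)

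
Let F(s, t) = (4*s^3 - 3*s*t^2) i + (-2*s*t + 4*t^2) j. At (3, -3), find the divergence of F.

∂F₁/∂s = 12*s^2 - 3*t^2
∂F₂/∂t = -2*s + 8*t
∇·F = 12*s^2 - 2*s - 3*t^2 + 8*t
At (3, -3): 51.

51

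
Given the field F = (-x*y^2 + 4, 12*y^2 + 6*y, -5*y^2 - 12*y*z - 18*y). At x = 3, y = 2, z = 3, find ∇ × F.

(-74, 0, 12)

(∇×F)₁ = ∂F₃/∂y − ∂F₂/∂z = -10*y - 12*z - 18
(∇×F)₂ = ∂F₁/∂z − ∂F₃/∂x = 0
(∇×F)₃ = ∂F₂/∂x − ∂F₁/∂y = 2*x*y
∇×F = (-10*y - 12*z - 18, 0, 2*x*y)
At (3, 2, 3): (-74, 0, 12).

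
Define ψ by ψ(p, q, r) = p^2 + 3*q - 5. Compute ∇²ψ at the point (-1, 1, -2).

∂²ψ/∂p² = 2
∂²ψ/∂q² = 0
∂²ψ/∂r² = 0
∇²ψ = 2
At (-1, 1, -2): 2.

2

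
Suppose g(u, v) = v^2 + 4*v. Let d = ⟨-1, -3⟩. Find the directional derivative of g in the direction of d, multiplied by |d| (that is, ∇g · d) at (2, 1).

∂g/∂u = 0
∂g/∂v = 2*v + 4
∇g at (2, 1) = (0, 6)
∇g · d = (0)(-1) + (6)(-3) = -18

-18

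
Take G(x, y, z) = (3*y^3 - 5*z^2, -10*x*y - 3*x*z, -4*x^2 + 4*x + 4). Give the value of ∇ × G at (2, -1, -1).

(6, 22, 4)

(∇×G)₁ = ∂G₃/∂y − ∂G₂/∂z = 3*x
(∇×G)₂ = ∂G₁/∂z − ∂G₃/∂x = 8*x - 10*z - 4
(∇×G)₃ = ∂G₂/∂x − ∂G₁/∂y = -9*y^2 - 10*y - 3*z
∇×G = (3*x, 8*x - 10*z - 4, -9*y^2 - 10*y - 3*z)
At (2, -1, -1): (6, 22, 4).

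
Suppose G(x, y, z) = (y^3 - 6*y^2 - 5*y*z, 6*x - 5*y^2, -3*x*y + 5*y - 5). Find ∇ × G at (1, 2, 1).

(2, -4, 23)

(∇×G)₁ = ∂G₃/∂y − ∂G₂/∂z = -3*x + 5
(∇×G)₂ = ∂G₁/∂z − ∂G₃/∂x = -2*y
(∇×G)₃ = ∂G₂/∂x − ∂G₁/∂y = -3*y^2 + 12*y + 5*z + 6
∇×G = (-3*x + 5, -2*y, -3*y^2 + 12*y + 5*z + 6)
At (1, 2, 1): (2, -4, 23).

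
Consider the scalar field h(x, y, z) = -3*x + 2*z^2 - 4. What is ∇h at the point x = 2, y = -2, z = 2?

(-3, 0, 8)

∂h/∂x = -3
∂h/∂y = 0
∂h/∂z = 4*z
∇h = (-3, 0, 4*z)
At (2, -2, 2): (-3, 0, 8).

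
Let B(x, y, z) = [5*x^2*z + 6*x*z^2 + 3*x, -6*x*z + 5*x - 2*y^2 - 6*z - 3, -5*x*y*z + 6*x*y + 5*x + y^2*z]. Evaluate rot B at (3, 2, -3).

(75, -110, 23)

(∇×B)₁ = ∂B₃/∂y − ∂B₂/∂z = -5*x*z + 12*x + 2*y*z + 6
(∇×B)₂ = ∂B₁/∂z − ∂B₃/∂x = 5*x^2 + 12*x*z + 5*y*z - 6*y - 5
(∇×B)₃ = ∂B₂/∂x − ∂B₁/∂y = -6*z + 5
∇×B = (-5*x*z + 12*x + 2*y*z + 6, 5*x^2 + 12*x*z + 5*y*z - 6*y - 5, -6*z + 5)
At (3, 2, -3): (75, -110, 23).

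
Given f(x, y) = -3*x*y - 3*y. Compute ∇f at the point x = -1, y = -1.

∂f/∂x = -3*y
∂f/∂y = -3*x - 3
∇f = (-3*y, -3*x - 3)
At (-1, -1): (3, 0).

(3, 0)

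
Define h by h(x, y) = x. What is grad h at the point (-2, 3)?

∂h/∂x = 1
∂h/∂y = 0
∇h = (1, 0)
At (-2, 3): (1, 0).

(1, 0)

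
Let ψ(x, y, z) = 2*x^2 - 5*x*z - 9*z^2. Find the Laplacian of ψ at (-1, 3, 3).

-14

∂²ψ/∂x² = 4
∂²ψ/∂y² = 0
∂²ψ/∂z² = -18
∇²ψ = -14
At (-1, 3, 3): -14.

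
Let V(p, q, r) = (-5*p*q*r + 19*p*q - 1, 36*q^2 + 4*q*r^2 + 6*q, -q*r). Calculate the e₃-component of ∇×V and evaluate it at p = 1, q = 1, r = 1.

-14

(∇×V)_3 = ∂V₂/∂p − ∂V₁/∂q
= 0 − (-5*p*r + 19*p)
= 5*p*r - 19*p
At (1, 1, 1): -14.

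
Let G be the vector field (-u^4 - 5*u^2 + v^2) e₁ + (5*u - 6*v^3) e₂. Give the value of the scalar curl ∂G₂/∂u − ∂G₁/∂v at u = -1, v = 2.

∂G₂/∂u = 5
∂G₁/∂v = 2*v
Scalar curl = -2*v + 5
At (-1, 2): 1.

1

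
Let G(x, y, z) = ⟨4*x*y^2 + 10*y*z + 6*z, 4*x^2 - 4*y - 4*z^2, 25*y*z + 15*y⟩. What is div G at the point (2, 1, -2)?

∂G₁/∂x = 4*y^2
∂G₂/∂y = -4
∂G₃/∂z = 25*y
∇·G = 4*y^2 + 25*y - 4
At (2, 1, -2): 25.

25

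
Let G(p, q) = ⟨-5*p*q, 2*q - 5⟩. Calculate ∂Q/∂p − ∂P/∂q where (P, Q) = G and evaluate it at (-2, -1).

-10

∂G₂/∂p = 0
∂G₁/∂q = -5*p
Scalar curl = 5*p
At (-2, -1): -10.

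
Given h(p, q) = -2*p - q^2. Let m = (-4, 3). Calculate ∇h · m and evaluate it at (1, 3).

-10

∂h/∂p = -2
∂h/∂q = -2*q
∇h at (1, 3) = (-2, -6)
∇h · m = (-2)(-4) + (-6)(3) = -10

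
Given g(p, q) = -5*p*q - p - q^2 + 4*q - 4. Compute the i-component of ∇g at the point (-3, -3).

(∇g)_1 = ∂g/∂p = -5*q - 1
At (-3, -3): 14.

14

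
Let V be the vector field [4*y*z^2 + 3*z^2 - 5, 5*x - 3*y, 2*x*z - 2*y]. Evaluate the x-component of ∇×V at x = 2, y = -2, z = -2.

-2

(∇×V)_1 = ∂V₃/∂y − ∂V₂/∂z
= -2 − (0)
= -2
At (2, -2, -2): -2.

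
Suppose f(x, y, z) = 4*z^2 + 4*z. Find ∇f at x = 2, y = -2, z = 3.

(0, 0, 28)

∂f/∂x = 0
∂f/∂y = 0
∂f/∂z = 8*z + 4
∇f = (0, 0, 8*z + 4)
At (2, -2, 3): (0, 0, 28).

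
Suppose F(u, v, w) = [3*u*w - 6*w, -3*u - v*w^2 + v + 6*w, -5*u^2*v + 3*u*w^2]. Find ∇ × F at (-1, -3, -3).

(7, -6, -3)

(∇×F)₁ = ∂F₃/∂v − ∂F₂/∂w = -5*u^2 + 2*v*w - 6
(∇×F)₂ = ∂F₁/∂w − ∂F₃/∂u = 10*u*v + 3*u - 3*w^2 - 6
(∇×F)₃ = ∂F₂/∂u − ∂F₁/∂v = -3
∇×F = (-5*u^2 + 2*v*w - 6, 10*u*v + 3*u - 3*w^2 - 6, -3)
At (-1, -3, -3): (7, -6, -3).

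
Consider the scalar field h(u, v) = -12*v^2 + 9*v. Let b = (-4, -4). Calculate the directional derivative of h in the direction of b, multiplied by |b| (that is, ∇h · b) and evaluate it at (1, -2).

∂h/∂u = 0
∂h/∂v = -24*v + 9
∇h at (1, -2) = (0, 57)
∇h · b = (0)(-4) + (57)(-4) = -228

-228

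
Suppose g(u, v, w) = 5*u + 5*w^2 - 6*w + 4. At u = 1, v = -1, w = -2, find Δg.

10

∂²g/∂u² = 0
∂²g/∂v² = 0
∂²g/∂w² = 10
∇²g = 10
At (1, -1, -2): 10.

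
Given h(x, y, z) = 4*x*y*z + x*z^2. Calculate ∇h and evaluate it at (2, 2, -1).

(-7, -8, 12)

∂h/∂x = 4*y*z + z^2
∂h/∂y = 4*x*z
∂h/∂z = 4*x*y + 2*x*z
∇h = (4*y*z + z^2, 4*x*z, 4*x*y + 2*x*z)
At (2, 2, -1): (-7, -8, 12).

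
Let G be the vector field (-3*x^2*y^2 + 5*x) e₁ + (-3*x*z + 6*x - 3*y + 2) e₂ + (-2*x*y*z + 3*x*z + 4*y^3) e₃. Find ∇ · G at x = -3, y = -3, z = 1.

137

∂G₁/∂x = -6*x*y^2 + 5
∂G₂/∂y = -3
∂G₃/∂z = -2*x*y + 3*x
∇·G = -6*x*y^2 - 2*x*y + 3*x + 2
At (-3, -3, 1): 137.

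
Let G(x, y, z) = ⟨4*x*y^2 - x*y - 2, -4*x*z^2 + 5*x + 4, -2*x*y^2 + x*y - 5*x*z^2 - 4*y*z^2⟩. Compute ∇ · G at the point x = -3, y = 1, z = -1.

-19

∂G₁/∂x = 4*y^2 - y
∂G₂/∂y = 0
∂G₃/∂z = -10*x*z - 8*y*z
∇·G = -10*x*z + 4*y^2 - 8*y*z - y
At (-3, 1, -1): -19.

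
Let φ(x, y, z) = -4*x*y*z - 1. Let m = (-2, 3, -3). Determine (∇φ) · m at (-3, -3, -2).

∂φ/∂x = -4*y*z
∂φ/∂y = -4*x*z
∂φ/∂z = -4*x*y
∇φ at (-3, -3, -2) = (-24, -24, -36)
∇φ · m = (-24)(-2) + (-24)(3) + (-36)(-3) = 84

84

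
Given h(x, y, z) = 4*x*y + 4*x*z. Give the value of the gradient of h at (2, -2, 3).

∂h/∂x = 4*y + 4*z
∂h/∂y = 4*x
∂h/∂z = 4*x
∇h = (4*y + 4*z, 4*x, 4*x)
At (2, -2, 3): (4, 8, 8).

(4, 8, 8)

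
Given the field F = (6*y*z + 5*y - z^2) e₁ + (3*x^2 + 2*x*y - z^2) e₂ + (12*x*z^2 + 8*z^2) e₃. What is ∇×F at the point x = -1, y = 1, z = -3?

(-6, -96, 9)

(∇×F)₁ = ∂F₃/∂y − ∂F₂/∂z = 2*z
(∇×F)₂ = ∂F₁/∂z − ∂F₃/∂x = 6*y - 12*z^2 - 2*z
(∇×F)₃ = ∂F₂/∂x − ∂F₁/∂y = 6*x + 2*y - 6*z - 5
∇×F = (2*z, 6*y - 12*z^2 - 2*z, 6*x + 2*y - 6*z - 5)
At (-1, 1, -3): (-6, -96, 9).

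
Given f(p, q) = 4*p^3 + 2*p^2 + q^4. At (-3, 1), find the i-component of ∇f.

(∇f)_1 = ∂f/∂p = 12*p^2 + 4*p
At (-3, 1): 96.

96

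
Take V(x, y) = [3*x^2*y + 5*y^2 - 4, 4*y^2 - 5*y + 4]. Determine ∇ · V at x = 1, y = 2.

∂V₁/∂x = 6*x*y
∂V₂/∂y = 8*y - 5
∇·V = 6*x*y + 8*y - 5
At (1, 2): 23.

23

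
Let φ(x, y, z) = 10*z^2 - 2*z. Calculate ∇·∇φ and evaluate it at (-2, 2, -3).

20

∂²φ/∂x² = 0
∂²φ/∂y² = 0
∂²φ/∂z² = 20
∇²φ = 20
At (-2, 2, -3): 20.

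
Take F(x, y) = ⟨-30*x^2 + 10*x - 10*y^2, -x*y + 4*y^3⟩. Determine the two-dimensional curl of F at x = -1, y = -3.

-57

∂F₂/∂x = -y
∂F₁/∂y = -20*y
Scalar curl = 19*y
At (-1, -3): -57.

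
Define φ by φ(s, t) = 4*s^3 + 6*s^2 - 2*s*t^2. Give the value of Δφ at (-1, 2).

-8

∂²φ/∂s² = 12*(2*s + 1)
∂²φ/∂t² = -4*s
∇²φ = 20*s + 12
At (-1, 2): -8.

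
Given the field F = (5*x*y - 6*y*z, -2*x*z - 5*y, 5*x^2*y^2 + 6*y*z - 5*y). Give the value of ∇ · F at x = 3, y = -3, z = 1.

∂F₁/∂x = 5*y
∂F₂/∂y = -5
∂F₃/∂z = 6*y
∇·F = 11*y - 5
At (3, -3, 1): -38.

-38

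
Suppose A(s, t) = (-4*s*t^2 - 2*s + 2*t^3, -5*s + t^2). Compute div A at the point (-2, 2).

-14

∂A₁/∂s = -4*t^2 - 2
∂A₂/∂t = 2*t
∇·A = -4*t^2 + 2*t - 2
At (-2, 2): -14.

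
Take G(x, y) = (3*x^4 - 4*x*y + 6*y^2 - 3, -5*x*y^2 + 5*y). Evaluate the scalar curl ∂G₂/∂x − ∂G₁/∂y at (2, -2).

12

∂G₂/∂x = -5*y^2
∂G₁/∂y = -4*x + 12*y
Scalar curl = 4*x - 5*y^2 - 12*y
At (2, -2): 12.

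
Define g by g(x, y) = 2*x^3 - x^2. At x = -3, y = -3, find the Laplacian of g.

-38

∂²g/∂x² = 2*(6*x - 1)
∂²g/∂y² = 0
∇²g = 12*x - 2
At (-3, -3): -38.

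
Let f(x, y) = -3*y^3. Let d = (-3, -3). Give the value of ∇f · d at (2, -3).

∂f/∂x = 0
∂f/∂y = -9*y^2
∇f at (2, -3) = (0, -81)
∇f · d = (0)(-3) + (-81)(-3) = 243

243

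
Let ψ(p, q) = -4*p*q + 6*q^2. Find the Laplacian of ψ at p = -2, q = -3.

∂²ψ/∂p² = 0
∂²ψ/∂q² = 12
∇²ψ = 12
At (-2, -3): 12.

12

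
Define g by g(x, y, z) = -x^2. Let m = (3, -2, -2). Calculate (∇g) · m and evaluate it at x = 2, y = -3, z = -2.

∂g/∂x = -2*x
∂g/∂y = 0
∂g/∂z = 0
∇g at (2, -3, -2) = (-4, 0, 0)
∇g · m = (-4)(3) + (0)(-2) + (0)(-2) = -12

-12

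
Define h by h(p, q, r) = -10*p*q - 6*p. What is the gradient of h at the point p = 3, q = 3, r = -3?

∂h/∂p = -10*q - 6
∂h/∂q = -10*p
∂h/∂r = 0
∇h = (-10*q - 6, -10*p, 0)
At (3, 3, -3): (-36, -30, 0).

(-36, -30, 0)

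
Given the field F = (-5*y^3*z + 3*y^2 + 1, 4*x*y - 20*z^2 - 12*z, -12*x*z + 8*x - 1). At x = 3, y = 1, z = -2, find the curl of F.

(-68, -37, -32)

(∇×F)₁ = ∂F₃/∂y − ∂F₂/∂z = 40*z + 12
(∇×F)₂ = ∂F₁/∂z − ∂F₃/∂x = -5*y^3 + 12*z - 8
(∇×F)₃ = ∂F₂/∂x − ∂F₁/∂y = 15*y^2*z - 2*y
∇×F = (40*z + 12, -5*y^3 + 12*z - 8, 15*y^2*z - 2*y)
At (3, 1, -2): (-68, -37, -32).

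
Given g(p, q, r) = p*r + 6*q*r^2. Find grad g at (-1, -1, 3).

(3, 54, -37)

∂g/∂p = r
∂g/∂q = 6*r^2
∂g/∂r = p + 12*q*r
∇g = (r, 6*r^2, p + 12*q*r)
At (-1, -1, 3): (3, 54, -37).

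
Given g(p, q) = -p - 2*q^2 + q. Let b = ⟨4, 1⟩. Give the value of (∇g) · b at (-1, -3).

∂g/∂p = -1
∂g/∂q = -4*q + 1
∇g at (-1, -3) = (-1, 13)
∇g · b = (-1)(4) + (13)(1) = 9

9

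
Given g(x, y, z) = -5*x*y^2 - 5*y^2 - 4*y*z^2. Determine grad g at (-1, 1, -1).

∂g/∂x = -5*y^2
∂g/∂y = -10*x*y - 10*y - 4*z^2
∂g/∂z = -8*y*z
∇g = (-5*y^2, -10*x*y - 10*y - 4*z^2, -8*y*z)
At (-1, 1, -1): (-5, -4, 8).

(-5, -4, 8)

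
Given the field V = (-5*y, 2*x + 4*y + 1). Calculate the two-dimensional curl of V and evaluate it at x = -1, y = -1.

7

∂V₂/∂x = 2
∂V₁/∂y = -5
Scalar curl = 7
At (-1, -1): 7.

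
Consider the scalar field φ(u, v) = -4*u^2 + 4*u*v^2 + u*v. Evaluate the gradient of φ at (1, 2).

(10, 17)

∂φ/∂u = -8*u + 4*v^2 + v
∂φ/∂v = 8*u*v + u
∇φ = (-8*u + 4*v^2 + v, 8*u*v + u)
At (1, 2): (10, 17).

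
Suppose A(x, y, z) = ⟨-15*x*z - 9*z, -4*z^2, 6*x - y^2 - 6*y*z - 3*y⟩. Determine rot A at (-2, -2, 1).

(∇×A)₁ = ∂A₃/∂y − ∂A₂/∂z = -2*y + 2*z - 3
(∇×A)₂ = ∂A₁/∂z − ∂A₃/∂x = -15*x - 15
(∇×A)₃ = ∂A₂/∂x − ∂A₁/∂y = 0
∇×A = (-2*y + 2*z - 3, -15*x - 15, 0)
At (-2, -2, 1): (3, 15, 0).

(3, 15, 0)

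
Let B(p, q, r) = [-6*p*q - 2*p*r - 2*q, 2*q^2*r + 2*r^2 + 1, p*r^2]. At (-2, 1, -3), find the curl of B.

(10, -5, -10)

(∇×B)₁ = ∂B₃/∂q − ∂B₂/∂r = -2*q^2 - 4*r
(∇×B)₂ = ∂B₁/∂r − ∂B₃/∂p = -2*p - r^2
(∇×B)₃ = ∂B₂/∂p − ∂B₁/∂q = 6*p + 2
∇×B = (-2*q^2 - 4*r, -2*p - r^2, 6*p + 2)
At (-2, 1, -3): (10, -5, -10).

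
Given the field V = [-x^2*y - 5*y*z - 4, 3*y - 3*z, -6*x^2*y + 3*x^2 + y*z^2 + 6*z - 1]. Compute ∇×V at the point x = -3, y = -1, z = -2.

(∇×V)₁ = ∂V₃/∂y − ∂V₂/∂z = -6*x^2 + z^2 + 3
(∇×V)₂ = ∂V₁/∂z − ∂V₃/∂x = 12*x*y - 6*x - 5*y
(∇×V)₃ = ∂V₂/∂x − ∂V₁/∂y = x^2 + 5*z
∇×V = (-6*x^2 + z^2 + 3, 12*x*y - 6*x - 5*y, x^2 + 5*z)
At (-3, -1, -2): (-47, 59, -1).

(-47, 59, -1)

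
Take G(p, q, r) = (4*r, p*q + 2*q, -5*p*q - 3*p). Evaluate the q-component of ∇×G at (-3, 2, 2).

(∇×G)_2 = ∂G₁/∂r − ∂G₃/∂p
= 4 − (-5*q - 3)
= 5*q + 7
At (-3, 2, 2): 17.

17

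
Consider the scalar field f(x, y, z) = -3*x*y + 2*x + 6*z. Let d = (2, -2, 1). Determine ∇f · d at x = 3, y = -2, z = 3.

∂f/∂x = -3*y + 2
∂f/∂y = -3*x
∂f/∂z = 6
∇f at (3, -2, 3) = (8, -9, 6)
∇f · d = (8)(2) + (-9)(-2) + (6)(1) = 40

40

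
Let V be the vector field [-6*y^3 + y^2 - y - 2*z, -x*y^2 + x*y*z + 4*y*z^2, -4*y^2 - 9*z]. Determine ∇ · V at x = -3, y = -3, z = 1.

∂V₁/∂x = 0
∂V₂/∂y = -2*x*y + x*z + 4*z^2
∂V₃/∂z = -9
∇·V = -2*x*y + x*z + 4*z^2 - 9
At (-3, -3, 1): -26.

-26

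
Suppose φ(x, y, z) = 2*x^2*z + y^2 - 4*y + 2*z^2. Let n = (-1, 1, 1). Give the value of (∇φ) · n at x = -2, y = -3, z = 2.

∂φ/∂x = 4*x*z
∂φ/∂y = 2*y - 4
∂φ/∂z = 2*x^2 + 4*z
∇φ at (-2, -3, 2) = (-16, -10, 16)
∇φ · n = (-16)(-1) + (-10)(1) + (16)(1) = 22

22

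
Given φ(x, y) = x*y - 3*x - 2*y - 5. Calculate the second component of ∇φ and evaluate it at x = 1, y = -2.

(∇φ)_2 = ∂φ/∂y = x - 2
At (1, -2): -1.

-1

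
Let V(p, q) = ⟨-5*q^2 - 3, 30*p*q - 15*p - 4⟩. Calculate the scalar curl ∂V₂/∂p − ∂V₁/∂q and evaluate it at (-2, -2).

∂V₂/∂p = 30*q - 15
∂V₁/∂q = -10*q
Scalar curl = 40*q - 15
At (-2, -2): -95.

-95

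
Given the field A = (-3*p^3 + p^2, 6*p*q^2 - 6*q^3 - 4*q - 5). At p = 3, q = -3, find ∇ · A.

∂A₁/∂p = -9*p^2 + 2*p
∂A₂/∂q = 12*p*q - 18*q^2 - 4
∇·A = -9*p^2 + 12*p*q + 2*p - 18*q^2 - 4
At (3, -3): -349.

-349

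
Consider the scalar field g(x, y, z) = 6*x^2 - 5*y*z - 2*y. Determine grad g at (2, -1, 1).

∂g/∂x = 12*x
∂g/∂y = -5*z - 2
∂g/∂z = -5*y
∇g = (12*x, -5*z - 2, -5*y)
At (2, -1, 1): (24, -7, 5).

(24, -7, 5)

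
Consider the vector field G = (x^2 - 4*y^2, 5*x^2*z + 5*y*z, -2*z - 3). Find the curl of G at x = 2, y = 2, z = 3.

(-30, 0, 76)

(∇×G)₁ = ∂G₃/∂y − ∂G₂/∂z = -5*x^2 - 5*y
(∇×G)₂ = ∂G₁/∂z − ∂G₃/∂x = 0
(∇×G)₃ = ∂G₂/∂x − ∂G₁/∂y = 10*x*z + 8*y
∇×G = (-5*x^2 - 5*y, 0, 10*x*z + 8*y)
At (2, 2, 3): (-30, 0, 76).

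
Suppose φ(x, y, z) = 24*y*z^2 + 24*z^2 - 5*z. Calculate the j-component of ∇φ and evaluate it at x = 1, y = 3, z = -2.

96

(∇φ)_2 = ∂φ/∂y = 24*z^2
At (1, 3, -2): 96.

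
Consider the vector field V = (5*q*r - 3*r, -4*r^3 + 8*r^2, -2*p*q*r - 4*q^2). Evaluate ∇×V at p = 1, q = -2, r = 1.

(∇×V)₁ = ∂V₃/∂q − ∂V₂/∂r = -2*p*r - 8*q + 12*r^2 - 16*r
(∇×V)₂ = ∂V₁/∂r − ∂V₃/∂p = 2*q*r + 5*q - 3
(∇×V)₃ = ∂V₂/∂p − ∂V₁/∂q = -5*r
∇×V = (-2*p*r - 8*q + 12*r^2 - 16*r, 2*q*r + 5*q - 3, -5*r)
At (1, -2, 1): (10, -17, -5).

(10, -17, -5)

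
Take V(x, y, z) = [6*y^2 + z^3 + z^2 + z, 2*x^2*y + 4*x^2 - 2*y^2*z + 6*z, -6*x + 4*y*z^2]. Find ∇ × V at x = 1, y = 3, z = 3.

(48, 40, -16)

(∇×V)₁ = ∂V₃/∂y − ∂V₂/∂z = 2*y^2 + 4*z^2 - 6
(∇×V)₂ = ∂V₁/∂z − ∂V₃/∂x = 3*z^2 + 2*z + 7
(∇×V)₃ = ∂V₂/∂x − ∂V₁/∂y = 4*x*y + 8*x - 12*y
∇×V = (2*y^2 + 4*z^2 - 6, 3*z^2 + 2*z + 7, 4*x*y + 8*x - 12*y)
At (1, 3, 3): (48, 40, -16).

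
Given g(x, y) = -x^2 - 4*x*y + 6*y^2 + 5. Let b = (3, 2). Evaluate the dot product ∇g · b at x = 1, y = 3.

∂g/∂x = -2*x - 4*y
∂g/∂y = -4*x + 12*y
∇g at (1, 3) = (-14, 32)
∇g · b = (-14)(3) + (32)(2) = 22

22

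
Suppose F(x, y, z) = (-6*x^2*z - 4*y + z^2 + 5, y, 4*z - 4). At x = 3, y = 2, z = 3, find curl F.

(0, -48, 4)

(∇×F)₁ = ∂F₃/∂y − ∂F₂/∂z = 0
(∇×F)₂ = ∂F₁/∂z − ∂F₃/∂x = -6*x^2 + 2*z
(∇×F)₃ = ∂F₂/∂x − ∂F₁/∂y = 4
∇×F = (0, -6*x^2 + 2*z, 4)
At (3, 2, 3): (0, -48, 4).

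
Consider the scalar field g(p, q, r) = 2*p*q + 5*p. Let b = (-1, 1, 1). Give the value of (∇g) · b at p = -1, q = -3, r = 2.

-1

∂g/∂p = 2*q + 5
∂g/∂q = 2*p
∂g/∂r = 0
∇g at (-1, -3, 2) = (-1, -2, 0)
∇g · b = (-1)(-1) + (-2)(1) + (0)(1) = -1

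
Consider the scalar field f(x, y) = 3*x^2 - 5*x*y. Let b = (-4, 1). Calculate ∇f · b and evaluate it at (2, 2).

∂f/∂x = 6*x - 5*y
∂f/∂y = -5*x
∇f at (2, 2) = (2, -10)
∇f · b = (2)(-4) + (-10)(1) = -18

-18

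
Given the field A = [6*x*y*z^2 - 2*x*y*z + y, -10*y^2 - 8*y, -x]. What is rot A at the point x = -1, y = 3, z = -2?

(0, 79, 27)

(∇×A)₁ = ∂A₃/∂y − ∂A₂/∂z = 0
(∇×A)₂ = ∂A₁/∂z − ∂A₃/∂x = 12*x*y*z - 2*x*y + 1
(∇×A)₃ = ∂A₂/∂x − ∂A₁/∂y = -6*x*z^2 + 2*x*z - 1
∇×A = (0, 12*x*y*z - 2*x*y + 1, -6*x*z^2 + 2*x*z - 1)
At (-1, 3, -2): (0, 79, 27).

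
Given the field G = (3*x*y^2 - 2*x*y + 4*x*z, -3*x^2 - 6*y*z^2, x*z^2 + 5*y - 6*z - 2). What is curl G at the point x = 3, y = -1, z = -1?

(17, 11, 6)

(∇×G)₁ = ∂G₃/∂y − ∂G₂/∂z = 12*y*z + 5
(∇×G)₂ = ∂G₁/∂z − ∂G₃/∂x = 4*x - z^2
(∇×G)₃ = ∂G₂/∂x − ∂G₁/∂y = -6*x*y - 4*x
∇×G = (12*y*z + 5, 4*x - z^2, -6*x*y - 4*x)
At (3, -1, -1): (17, 11, 6).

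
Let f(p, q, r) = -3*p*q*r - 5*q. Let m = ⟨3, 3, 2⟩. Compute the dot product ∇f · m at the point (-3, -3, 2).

39

∂f/∂p = -3*q*r
∂f/∂q = -3*p*r - 5
∂f/∂r = -3*p*q
∇f at (-3, -3, 2) = (18, 13, -27)
∇f · m = (18)(3) + (13)(3) + (-27)(2) = 39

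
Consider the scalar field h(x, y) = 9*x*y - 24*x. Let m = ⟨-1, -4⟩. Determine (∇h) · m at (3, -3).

-57

∂h/∂x = 9*y - 24
∂h/∂y = 9*x
∇h at (3, -3) = (-51, 27)
∇h · m = (-51)(-1) + (27)(-4) = -57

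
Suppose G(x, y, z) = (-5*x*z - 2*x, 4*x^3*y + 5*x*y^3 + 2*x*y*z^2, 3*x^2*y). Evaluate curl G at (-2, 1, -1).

(∇×G)₁ = ∂G₃/∂y − ∂G₂/∂z = 3*x^2 - 4*x*y*z
(∇×G)₂ = ∂G₁/∂z − ∂G₃/∂x = -6*x*y - 5*x
(∇×G)₃ = ∂G₂/∂x − ∂G₁/∂y = 12*x^2*y + 5*y^3 + 2*y*z^2
∇×G = (3*x^2 - 4*x*y*z, -6*x*y - 5*x, 12*x^2*y + 5*y^3 + 2*y*z^2)
At (-2, 1, -1): (4, 22, 55).

(4, 22, 55)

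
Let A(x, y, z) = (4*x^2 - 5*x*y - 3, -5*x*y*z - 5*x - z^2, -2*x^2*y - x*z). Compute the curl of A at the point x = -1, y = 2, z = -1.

(∇×A)₁ = ∂A₃/∂y − ∂A₂/∂z = -2*x^2 + 5*x*y + 2*z
(∇×A)₂ = ∂A₁/∂z − ∂A₃/∂x = 4*x*y + z
(∇×A)₃ = ∂A₂/∂x − ∂A₁/∂y = 5*x - 5*y*z - 5
∇×A = (-2*x^2 + 5*x*y + 2*z, 4*x*y + z, 5*x - 5*y*z - 5)
At (-1, 2, -1): (-14, -9, 0).

(-14, -9, 0)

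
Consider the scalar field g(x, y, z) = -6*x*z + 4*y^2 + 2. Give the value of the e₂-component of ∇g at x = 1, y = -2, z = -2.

-16

(∇g)_2 = ∂g/∂y = 8*y
At (1, -2, -2): -16.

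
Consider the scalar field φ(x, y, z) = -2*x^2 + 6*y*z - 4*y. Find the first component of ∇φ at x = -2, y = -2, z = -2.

8

(∇φ)_1 = ∂φ/∂x = -4*x
At (-2, -2, -2): 8.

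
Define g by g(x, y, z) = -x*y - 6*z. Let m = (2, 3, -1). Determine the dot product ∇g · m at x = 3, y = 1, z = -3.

-5

∂g/∂x = -y
∂g/∂y = -x
∂g/∂z = -6
∇g at (3, 1, -3) = (-1, -3, -6)
∇g · m = (-1)(2) + (-3)(3) + (-6)(-1) = -5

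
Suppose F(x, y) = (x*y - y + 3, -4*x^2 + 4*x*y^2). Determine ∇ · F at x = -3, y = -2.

46

∂F₁/∂x = y
∂F₂/∂y = 8*x*y
∇·F = 8*x*y + y
At (-3, -2): 46.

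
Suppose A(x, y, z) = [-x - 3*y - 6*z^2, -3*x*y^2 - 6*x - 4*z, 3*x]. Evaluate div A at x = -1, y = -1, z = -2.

∂A₁/∂x = -1
∂A₂/∂y = -6*x*y
∂A₃/∂z = 0
∇·A = -6*x*y - 1
At (-1, -1, -2): -7.

-7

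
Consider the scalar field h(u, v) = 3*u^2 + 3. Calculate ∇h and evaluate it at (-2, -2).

(-12, 0)

∂h/∂u = 6*u
∂h/∂v = 0
∇h = (6*u, 0)
At (-2, -2): (-12, 0).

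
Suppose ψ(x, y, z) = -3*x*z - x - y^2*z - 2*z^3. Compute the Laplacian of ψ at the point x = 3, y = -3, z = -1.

∂²ψ/∂x² = 0
∂²ψ/∂y² = -2*z
∂²ψ/∂z² = -12*z
∇²ψ = -14*z
At (3, -3, -1): 14.

14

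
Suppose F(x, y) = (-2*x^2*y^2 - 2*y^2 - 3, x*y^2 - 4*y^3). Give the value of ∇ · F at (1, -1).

-18

∂F₁/∂x = -4*x*y^2
∂F₂/∂y = 2*x*y - 12*y^2
∇·F = -4*x*y^2 + 2*x*y - 12*y^2
At (1, -1): -18.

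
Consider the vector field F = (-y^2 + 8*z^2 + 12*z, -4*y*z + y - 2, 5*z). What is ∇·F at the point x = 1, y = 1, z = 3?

-6

∂F₁/∂x = 0
∂F₂/∂y = -4*z + 1
∂F₃/∂z = 5
∇·F = -4*z + 6
At (1, 1, 3): -6.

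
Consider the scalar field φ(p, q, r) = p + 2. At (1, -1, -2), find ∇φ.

∂φ/∂p = 1
∂φ/∂q = 0
∂φ/∂r = 0
∇φ = (1, 0, 0)
At (1, -1, -2): (1, 0, 0).

(1, 0, 0)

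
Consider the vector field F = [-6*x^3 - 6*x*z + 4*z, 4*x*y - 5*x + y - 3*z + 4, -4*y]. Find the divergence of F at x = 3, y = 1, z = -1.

-143

∂F₁/∂x = -18*x^2 - 6*z
∂F₂/∂y = 4*x + 1
∂F₃/∂z = 0
∇·F = -18*x^2 + 4*x - 6*z + 1
At (3, 1, -1): -143.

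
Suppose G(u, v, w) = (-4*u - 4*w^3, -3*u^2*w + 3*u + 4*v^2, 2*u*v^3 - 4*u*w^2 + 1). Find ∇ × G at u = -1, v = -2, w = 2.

(-21, -16, 15)

(∇×G)₁ = ∂G₃/∂v − ∂G₂/∂w = 3*u^2 + 6*u*v^2
(∇×G)₂ = ∂G₁/∂w − ∂G₃/∂u = -2*v^3 - 8*w^2
(∇×G)₃ = ∂G₂/∂u − ∂G₁/∂v = -6*u*w + 3
∇×G = (3*u^2 + 6*u*v^2, -2*v^3 - 8*w^2, -6*u*w + 3)
At (-1, -2, 2): (-21, -16, 15).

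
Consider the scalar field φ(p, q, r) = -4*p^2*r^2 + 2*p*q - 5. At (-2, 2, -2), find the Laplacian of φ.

-64

∂²φ/∂p² = -8*r^2
∂²φ/∂q² = 0
∂²φ/∂r² = -8*p^2
∇²φ = -8*p^2 - 8*r^2
At (-2, 2, -2): -64.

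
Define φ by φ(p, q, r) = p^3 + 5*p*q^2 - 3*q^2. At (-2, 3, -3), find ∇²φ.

∂²φ/∂p² = 6*p
∂²φ/∂q² = 2*(5*p - 3)
∂²φ/∂r² = 0
∇²φ = 16*p - 6
At (-2, 3, -3): -38.

-38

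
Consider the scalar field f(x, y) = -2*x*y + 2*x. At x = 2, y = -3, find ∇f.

∂f/∂x = -2*y + 2
∂f/∂y = -2*x
∇f = (-2*y + 2, -2*x)
At (2, -3): (8, -4).

(8, -4)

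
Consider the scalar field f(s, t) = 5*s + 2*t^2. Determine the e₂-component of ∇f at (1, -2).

-8

(∇f)_2 = ∂f/∂t = 4*t
At (1, -2): -8.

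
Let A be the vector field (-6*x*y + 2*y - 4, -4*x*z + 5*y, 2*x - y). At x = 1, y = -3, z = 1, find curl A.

(3, -2, 0)

(∇×A)₁ = ∂A₃/∂y − ∂A₂/∂z = 4*x - 1
(∇×A)₂ = ∂A₁/∂z − ∂A₃/∂x = -2
(∇×A)₃ = ∂A₂/∂x − ∂A₁/∂y = 6*x - 4*z - 2
∇×A = (4*x - 1, -2, 6*x - 4*z - 2)
At (1, -3, 1): (3, -2, 0).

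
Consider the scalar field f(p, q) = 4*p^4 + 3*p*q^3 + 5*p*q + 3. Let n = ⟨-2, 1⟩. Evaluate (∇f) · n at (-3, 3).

∂f/∂p = 16*p^3 + 3*q^3 + 5*q
∂f/∂q = 9*p*q^2 + 5*p
∇f at (-3, 3) = (-336, -258)
∇f · n = (-336)(-2) + (-258)(1) = 414

414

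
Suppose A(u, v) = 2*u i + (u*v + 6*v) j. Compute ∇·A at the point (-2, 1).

6

∂A₁/∂u = 2
∂A₂/∂v = u + 6
∇·A = u + 8
At (-2, 1): 6.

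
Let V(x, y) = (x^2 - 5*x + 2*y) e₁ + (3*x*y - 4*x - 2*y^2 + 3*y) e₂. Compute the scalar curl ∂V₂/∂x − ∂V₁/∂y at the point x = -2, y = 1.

-3

∂V₂/∂x = 3*y - 4
∂V₁/∂y = 2
Scalar curl = 3*y - 6
At (-2, 1): -3.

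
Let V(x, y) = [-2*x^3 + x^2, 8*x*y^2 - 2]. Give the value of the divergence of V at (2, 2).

∂V₁/∂x = -6*x^2 + 2*x
∂V₂/∂y = 16*x*y
∇·V = -6*x^2 + 16*x*y + 2*x
At (2, 2): 44.

44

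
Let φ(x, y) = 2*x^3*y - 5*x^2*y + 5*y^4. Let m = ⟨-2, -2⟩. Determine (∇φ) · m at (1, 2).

∂φ/∂x = 6*x^2*y - 10*x*y
∂φ/∂y = 2*x^3 - 5*x^2 + 20*y^3
∇φ at (1, 2) = (-8, 157)
∇φ · m = (-8)(-2) + (157)(-2) = -298

-298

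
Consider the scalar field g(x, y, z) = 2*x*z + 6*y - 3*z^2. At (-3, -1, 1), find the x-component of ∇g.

2

(∇g)_1 = ∂g/∂x = 2*z
At (-3, -1, 1): 2.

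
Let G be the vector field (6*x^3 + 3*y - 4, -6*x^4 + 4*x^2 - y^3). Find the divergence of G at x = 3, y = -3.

135

∂G₁/∂x = 18*x^2
∂G₂/∂y = -3*y^2
∇·G = 18*x^2 - 3*y^2
At (3, -3): 135.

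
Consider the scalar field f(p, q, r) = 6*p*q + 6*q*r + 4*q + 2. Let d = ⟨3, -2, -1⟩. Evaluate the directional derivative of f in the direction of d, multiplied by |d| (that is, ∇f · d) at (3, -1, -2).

∂f/∂p = 6*q
∂f/∂q = 6*p + 6*r + 4
∂f/∂r = 6*q
∇f at (3, -1, -2) = (-6, 10, -6)
∇f · d = (-6)(3) + (10)(-2) + (-6)(-1) = -32

-32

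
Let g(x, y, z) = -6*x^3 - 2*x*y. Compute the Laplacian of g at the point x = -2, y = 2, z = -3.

72

∂²g/∂x² = -36*x
∂²g/∂y² = 0
∂²g/∂z² = 0
∇²g = -36*x
At (-2, 2, -3): 72.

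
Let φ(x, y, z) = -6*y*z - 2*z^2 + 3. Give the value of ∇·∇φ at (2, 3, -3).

-4

∂²φ/∂x² = 0
∂²φ/∂y² = 0
∂²φ/∂z² = -4
∇²φ = -4
At (2, 3, -3): -4.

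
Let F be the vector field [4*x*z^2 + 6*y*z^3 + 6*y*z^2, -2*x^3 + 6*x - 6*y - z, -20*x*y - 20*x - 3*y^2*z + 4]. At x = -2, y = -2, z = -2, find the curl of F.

(17, -84, 6)

(∇×F)₁ = ∂F₃/∂y − ∂F₂/∂z = -20*x - 6*y*z + 1
(∇×F)₂ = ∂F₁/∂z − ∂F₃/∂x = 8*x*z + 18*y*z^2 + 12*y*z + 20*y + 20
(∇×F)₃ = ∂F₂/∂x − ∂F₁/∂y = -6*x^2 - 6*z^3 - 6*z^2 + 6
∇×F = (-20*x - 6*y*z + 1, 8*x*z + 18*y*z^2 + 12*y*z + 20*y + 20, -6*x^2 - 6*z^3 - 6*z^2 + 6)
At (-2, -2, -2): (17, -84, 6).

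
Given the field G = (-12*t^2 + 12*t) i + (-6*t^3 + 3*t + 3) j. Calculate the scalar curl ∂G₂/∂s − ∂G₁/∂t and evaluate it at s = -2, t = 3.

∂G₂/∂s = 0
∂G₁/∂t = -24*t + 12
Scalar curl = 24*t - 12
At (-2, 3): 60.

60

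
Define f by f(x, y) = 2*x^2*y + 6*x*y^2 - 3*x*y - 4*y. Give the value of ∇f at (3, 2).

∂f/∂x = 4*x*y + 6*y^2 - 3*y
∂f/∂y = 2*x^2 + 12*x*y - 3*x - 4
∇f = (4*x*y + 6*y^2 - 3*y, 2*x^2 + 12*x*y - 3*x - 4)
At (3, 2): (42, 77).

(42, 77)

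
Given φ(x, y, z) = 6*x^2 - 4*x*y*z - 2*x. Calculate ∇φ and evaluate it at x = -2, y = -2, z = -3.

(-50, -24, -16)

∂φ/∂x = 12*x - 4*y*z - 2
∂φ/∂y = -4*x*z
∂φ/∂z = -4*x*y
∇φ = (12*x - 4*y*z - 2, -4*x*z, -4*x*y)
At (-2, -2, -3): (-50, -24, -16).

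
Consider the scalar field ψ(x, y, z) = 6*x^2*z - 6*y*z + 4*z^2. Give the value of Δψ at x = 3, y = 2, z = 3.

44

∂²ψ/∂x² = 12*z
∂²ψ/∂y² = 0
∂²ψ/∂z² = 8
∇²ψ = 12*z + 8
At (3, 2, 3): 44.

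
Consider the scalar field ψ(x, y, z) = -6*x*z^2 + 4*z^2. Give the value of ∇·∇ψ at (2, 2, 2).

∂²ψ/∂x² = 0
∂²ψ/∂y² = 0
∂²ψ/∂z² = 4*(-3*x + 2)
∇²ψ = -12*x + 8
At (2, 2, 2): -16.

-16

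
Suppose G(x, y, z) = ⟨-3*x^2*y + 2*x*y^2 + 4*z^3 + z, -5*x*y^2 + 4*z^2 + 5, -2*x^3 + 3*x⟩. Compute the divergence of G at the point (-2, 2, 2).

∂G₁/∂x = -6*x*y + 2*y^2
∂G₂/∂y = -10*x*y
∂G₃/∂z = 0
∇·G = -16*x*y + 2*y^2
At (-2, 2, 2): 72.

72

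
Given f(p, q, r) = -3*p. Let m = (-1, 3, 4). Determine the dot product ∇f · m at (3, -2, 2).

∂f/∂p = -3
∂f/∂q = 0
∂f/∂r = 0
∇f at (3, -2, 2) = (-3, 0, 0)
∇f · m = (-3)(-1) + (0)(3) + (0)(4) = 3

3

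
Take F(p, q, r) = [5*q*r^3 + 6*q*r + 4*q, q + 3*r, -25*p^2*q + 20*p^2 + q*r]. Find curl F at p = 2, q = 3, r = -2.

(-105, 418, 48)

(∇×F)₁ = ∂F₃/∂q − ∂F₂/∂r = -25*p^2 + r - 3
(∇×F)₂ = ∂F₁/∂r − ∂F₃/∂p = 50*p*q - 40*p + 15*q*r^2 + 6*q
(∇×F)₃ = ∂F₂/∂p − ∂F₁/∂q = -5*r^3 - 6*r - 4
∇×F = (-25*p^2 + r - 3, 50*p*q - 40*p + 15*q*r^2 + 6*q, -5*r^3 - 6*r - 4)
At (2, 3, -2): (-105, 418, 48).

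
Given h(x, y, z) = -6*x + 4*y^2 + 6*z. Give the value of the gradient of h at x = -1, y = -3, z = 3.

(-6, -24, 6)

∂h/∂x = -6
∂h/∂y = 8*y
∂h/∂z = 6
∇h = (-6, 8*y, 6)
At (-1, -3, 3): (-6, -24, 6).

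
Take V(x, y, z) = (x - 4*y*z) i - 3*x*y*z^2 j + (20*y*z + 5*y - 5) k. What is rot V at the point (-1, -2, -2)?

(∇×V)₁ = ∂V₃/∂y − ∂V₂/∂z = 6*x*y*z + 20*z + 5
(∇×V)₂ = ∂V₁/∂z − ∂V₃/∂x = -4*y
(∇×V)₃ = ∂V₂/∂x − ∂V₁/∂y = -3*y*z^2 + 4*z
∇×V = (6*x*y*z + 20*z + 5, -4*y, -3*y*z^2 + 4*z)
At (-1, -2, -2): (-59, 8, 16).

(-59, 8, 16)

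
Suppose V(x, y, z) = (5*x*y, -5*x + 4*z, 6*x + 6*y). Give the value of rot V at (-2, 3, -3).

(2, -6, 5)

(∇×V)₁ = ∂V₃/∂y − ∂V₂/∂z = 2
(∇×V)₂ = ∂V₁/∂z − ∂V₃/∂x = -6
(∇×V)₃ = ∂V₂/∂x − ∂V₁/∂y = -5*x - 5
∇×V = (2, -6, -5*x - 5)
At (-2, 3, -3): (2, -6, 5).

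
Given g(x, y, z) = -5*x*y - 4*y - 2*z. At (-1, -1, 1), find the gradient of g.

(5, 1, -2)

∂g/∂x = -5*y
∂g/∂y = -5*x - 4
∂g/∂z = -2
∇g = (-5*y, -5*x - 4, -2)
At (-1, -1, 1): (5, 1, -2).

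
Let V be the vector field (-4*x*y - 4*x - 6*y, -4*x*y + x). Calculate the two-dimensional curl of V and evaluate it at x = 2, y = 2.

∂V₂/∂x = -4*y + 1
∂V₁/∂y = -4*x - 6
Scalar curl = 4*x - 4*y + 7
At (2, 2): 7.

7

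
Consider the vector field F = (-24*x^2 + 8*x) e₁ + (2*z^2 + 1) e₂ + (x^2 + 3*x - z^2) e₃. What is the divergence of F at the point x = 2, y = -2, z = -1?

∂F₁/∂x = -48*x + 8
∂F₂/∂y = 0
∂F₃/∂z = -2*z
∇·F = -48*x - 2*z + 8
At (2, -2, -1): -86.

-86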